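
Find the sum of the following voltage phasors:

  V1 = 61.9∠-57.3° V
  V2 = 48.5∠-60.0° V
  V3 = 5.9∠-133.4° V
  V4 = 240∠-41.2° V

Step 1 — Convert each phasor to rectangular form:
  V1 = 61.9·(cos(-57.3°) + j·sin(-57.3°)) = 33.44 - j52.09 V
  V2 = 48.5·(cos(-60.0°) + j·sin(-60.0°)) = 24.25 - j42 V
  V3 = 5.9·(cos(-133.4°) + j·sin(-133.4°)) = -4.054 - j4.287 V
  V4 = 240·(cos(-41.2°) + j·sin(-41.2°)) = 180.6 - j158.1 V
Step 2 — Sum components: V_total = 234.2 - j256.5 V.
Step 3 — Convert to polar: |V_total| = 347.3 V, ∠V_total = -47.6°.

V_total = 347.3∠-47.6° V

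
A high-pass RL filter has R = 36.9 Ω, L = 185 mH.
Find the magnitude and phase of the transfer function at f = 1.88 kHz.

Step 1 — Angular frequency: ω = 2π·1880 = 1.181e+04 rad/s.
Step 2 — Transfer function: H(jω) = jωL/(R + jωL).
Step 3 — Numerator jωL = j·2185; denominator R + jωL = 36.9 + j2185.
Step 4 — H = 0.9997 + j0.01688.
Step 5 — Magnitude: |H| = 0.9999 (-0.0 dB); phase: φ = 1.0°.

|H| = 0.9999 (-0.0 dB), φ = 1.0°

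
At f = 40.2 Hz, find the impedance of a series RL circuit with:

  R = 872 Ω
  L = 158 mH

Step 1 — Angular frequency: ω = 2π·f = 2π·40.2 = 252.6 rad/s.
Step 2 — Component impedances:
  R: Z = R = 872 Ω
  L: Z = jωL = j·252.6·0.158 = 0 + j39.91 Ω
Step 3 — Series combination: Z_total = R + L = 872 + j39.91 Ω = 872.9∠2.6° Ω.

Z = 872 + j39.91 Ω = 872.9∠2.6° Ω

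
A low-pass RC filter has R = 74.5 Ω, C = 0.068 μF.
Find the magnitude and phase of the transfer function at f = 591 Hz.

Step 1 — Angular frequency: ω = 2π·591 = 3713 rad/s.
Step 2 — Transfer function: H(jω) = 1/(1 + jωRC).
Step 3 — Denominator: 1 + jωRC = 1 + j·3713·74.5·6.8e-08 = 1 + j0.01881.
Step 4 — H = 0.9996 - j0.01881.
Step 5 — Magnitude: |H| = 0.9998 (-0.0 dB); phase: φ = -1.1°.

|H| = 0.9998 (-0.0 dB), φ = -1.1°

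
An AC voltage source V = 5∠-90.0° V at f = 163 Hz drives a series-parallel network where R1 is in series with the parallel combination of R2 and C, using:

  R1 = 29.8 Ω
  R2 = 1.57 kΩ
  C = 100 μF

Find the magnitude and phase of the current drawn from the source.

Step 1 — Angular frequency: ω = 2π·f = 2π·163 = 1024 rad/s.
Step 2 — Component impedances:
  R1: Z = R = 29.8 Ω
  R2: Z = R = 1570 Ω
  C: Z = 1/(jωC) = -j/(ω·C) = 0 - j9.764 Ω
Step 3 — Parallel branch: R2 || C = 1/(1/R2 + 1/C) = 0.06072 - j9.764 Ω.
Step 4 — Series with R1: Z_total = R1 + (R2 || C) = 29.86 - j9.764 Ω = 31.42∠-18.1° Ω.
Step 5 — Source phasor: V = 5∠-90.0° V = 0 - j5 V.
Step 6 — Ohm's law: I = V / Z_total = (0 - j5) / (29.86 - j9.764) = 0.04946 - j0.1513 A.
Step 7 — Convert to polar: |I| = 0.1592 A, ∠I = -71.9°.

I = 0.1592∠-71.9° A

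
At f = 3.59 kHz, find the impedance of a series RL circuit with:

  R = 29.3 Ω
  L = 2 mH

Step 1 — Angular frequency: ω = 2π·f = 2π·3590 = 2.256e+04 rad/s.
Step 2 — Component impedances:
  R: Z = R = 29.3 Ω
  L: Z = jωL = j·2.256e+04·0.002 = 0 + j45.11 Ω
Step 3 — Series combination: Z_total = R + L = 29.3 + j45.11 Ω = 53.79∠57.0° Ω.

Z = 29.3 + j45.11 Ω = 53.79∠57.0° Ω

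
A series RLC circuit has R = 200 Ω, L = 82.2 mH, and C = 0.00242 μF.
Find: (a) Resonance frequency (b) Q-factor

Step 1 — Resonance condition Im(Z)=0 gives ω₀ = 1/√(LC).
Step 2 — ω₀ = 1/√(0.0822·2.42e-09) = 7.09e+04 rad/s.
Step 3 — f₀ = ω₀/(2π) = 1.128e+04 Hz.
Step 4 — Series Q: Q = ω₀L/R = 7.09e+04·0.0822/200 = 29.14.

(a) f₀ = 1.128e+04 Hz  (b) Q = 29.14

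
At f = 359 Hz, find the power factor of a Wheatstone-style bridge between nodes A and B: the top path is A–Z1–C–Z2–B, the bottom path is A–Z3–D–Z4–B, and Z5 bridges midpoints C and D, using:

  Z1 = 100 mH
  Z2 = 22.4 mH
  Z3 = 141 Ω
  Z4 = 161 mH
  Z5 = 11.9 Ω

Step 1 — Angular frequency: ω = 2π·f = 2π·359 = 2256 rad/s.
Step 2 — Component impedances:
  Z1: Z = jωL = j·2256·0.1 = 0 + j225.6 Ω
  Z2: Z = jωL = j·2256·0.0224 = 0 + j50.53 Ω
  Z3: Z = R = 141 Ω
  Z4: Z = jωL = j·2256·0.161 = 0 + j363.2 Ω
  Z5: Z = R = 11.9 Ω
Step 3 — Bridge requires nodal analysis (the Z5 bridge couples midpoints C and D, so the two paths cannot be reduced to a simple series/parallel combination). Setting node B to ground and injecting 1 A at node A, the 3-node admittance system at A, C, D solves to V_A = Z_AB = 102.8 + j114.1 Ω = 153.5∠48.0° Ω.
Step 4 — Power factor: PF = cos(φ) = Re(Z)/|Z| = 102.77/153.53 = 0.6694.
Step 5 — Type: Im(Z) = 114.1 ⇒ lagging (phase φ = 48.0°).

PF = 0.6694 (lagging, φ = 48.0°)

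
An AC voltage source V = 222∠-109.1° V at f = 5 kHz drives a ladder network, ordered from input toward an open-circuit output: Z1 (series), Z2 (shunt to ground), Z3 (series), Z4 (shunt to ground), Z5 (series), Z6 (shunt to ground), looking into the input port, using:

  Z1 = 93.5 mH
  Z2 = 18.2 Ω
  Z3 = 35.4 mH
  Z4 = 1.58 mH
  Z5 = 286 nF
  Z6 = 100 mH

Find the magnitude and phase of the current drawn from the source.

Step 1 — Angular frequency: ω = 2π·f = 2π·5000 = 3.142e+04 rad/s.
Step 2 — Component impedances:
  Z1: Z = jωL = j·3.142e+04·0.0935 = 0 + j2937 Ω
  Z2: Z = R = 18.2 Ω
  Z3: Z = jωL = j·3.142e+04·0.0354 = 0 + j1112 Ω
  Z4: Z = jωL = j·3.142e+04·0.00158 = 0 + j49.64 Ω
  Z5: Z = 1/(jωC) = -j/(ω·C) = 0 - j111.3 Ω
  Z6: Z = jωL = j·3.142e+04·0.1 = 0 + j3142 Ω
Step 3 — Ladder network (open output): work backward from the far end, alternating series and parallel combinations. Z_in = 18.2 + j2938 Ω = 2938∠89.6° Ω.
Step 4 — Source phasor: V = 222∠-109.1° V = -72.64 - j209.8 V.
Step 5 — Ohm's law: I = V / Z_total = (-72.64 - j209.8) / (18.2 + j2938) = -0.07156 + j0.02428 A.
Step 6 — Convert to polar: |I| = 0.07557 A, ∠I = 161.3°.

I = 0.07557∠161.3° A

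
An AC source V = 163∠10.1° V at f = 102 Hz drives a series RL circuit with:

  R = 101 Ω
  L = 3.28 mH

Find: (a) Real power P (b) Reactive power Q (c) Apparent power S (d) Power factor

Step 1 — Angular frequency: ω = 2π·f = 2π·102 = 640.9 rad/s.
Step 2 — Component impedances:
  R: Z = R = 101 Ω
  L: Z = jωL = j·640.9·0.00328 = 0 + j2.102 Ω
Step 3 — Series combination: Z_total = R + L = 101 + j2.102 Ω = 101∠1.2° Ω.
Step 4 — Source phasor: V = 163∠10.1° V = 160.5 + j28.58 V.
Step 5 — Current: I = V / Z = 1.594 + j0.2498 A = 1.614∠8.9° A.
Step 6 — Complex power: S = V·I* = 262.9 + j5.473 VA.
Step 7 — Real power: P = Re(S) = 262.9 W.
Step 8 — Reactive power: Q = Im(S) = 5.473 VAR.
Step 9 — Apparent power: |S| = 263 VA.
Step 10 — Power factor: PF = P/|S| = 0.9998 (lagging).

(a) P = 262.9 W  (b) Q = 5.473 VAR  (c) S = 263 VA  (d) PF = 0.9998 (lagging)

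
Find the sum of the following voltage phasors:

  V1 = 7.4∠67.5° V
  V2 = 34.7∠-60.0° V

Step 1 — Convert each phasor to rectangular form:
  V1 = 7.4·(cos(67.5°) + j·sin(67.5°)) = 2.832 + j6.837 V
  V2 = 34.7·(cos(-60.0°) + j·sin(-60.0°)) = 17.35 - j30.05 V
Step 2 — Sum components: V_total = 20.18 - j23.21 V.
Step 3 — Convert to polar: |V_total| = 30.76 V, ∠V_total = -49.0°.

V_total = 30.76∠-49.0° V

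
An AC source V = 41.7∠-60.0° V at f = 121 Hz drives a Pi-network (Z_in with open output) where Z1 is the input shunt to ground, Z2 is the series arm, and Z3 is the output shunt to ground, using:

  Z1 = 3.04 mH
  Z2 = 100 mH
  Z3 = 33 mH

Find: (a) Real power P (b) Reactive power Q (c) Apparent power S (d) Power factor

Step 1 — Angular frequency: ω = 2π·f = 2π·121 = 760.3 rad/s.
Step 2 — Component impedances:
  Z1: Z = jωL = j·760.3·0.00304 = 0 + j2.311 Ω
  Z2: Z = jωL = j·760.3·0.1 = 0 + j76.03 Ω
  Z3: Z = jωL = j·760.3·0.033 = 0 + j25.09 Ω
Step 3 — With open output, the series arm Z2 and the output shunt Z3 appear in series to ground: Z2 + Z3 = 0 + j101.1 Ω.
Step 4 — Parallel with input shunt Z1: Z_in = Z1 || (Z2 + Z3) = 0 + j2.26 Ω = 2.26∠90.0° Ω.
Step 5 — Source phasor: V = 41.7∠-60.0° V = 20.85 - j36.11 V.
Step 6 — Current: I = V / Z = -15.98 - j9.227 A = 18.45∠-150.0° A.
Step 7 — Complex power: S = V·I* = 0 + j769.6 VA.
Step 8 — Real power: P = Re(S) = 0 W.
Step 9 — Reactive power: Q = Im(S) = 769.6 VAR.
Step 10 — Apparent power: |S| = 769.6 VA.
Step 11 — Power factor: PF = P/|S| = 0 (lagging).

(a) P = 0 W  (b) Q = 769.6 VAR  (c) S = 769.6 VA  (d) PF = 0 (lagging)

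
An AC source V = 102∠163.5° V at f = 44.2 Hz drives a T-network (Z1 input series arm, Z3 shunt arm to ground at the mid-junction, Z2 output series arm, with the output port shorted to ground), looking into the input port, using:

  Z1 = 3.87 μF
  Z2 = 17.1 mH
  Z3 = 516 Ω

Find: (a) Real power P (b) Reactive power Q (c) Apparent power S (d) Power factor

Step 1 — Angular frequency: ω = 2π·f = 2π·44.2 = 277.7 rad/s.
Step 2 — Component impedances:
  Z1: Z = 1/(jωC) = -j/(ω·C) = 0 - j930.4 Ω
  Z2: Z = jωL = j·277.7·0.0171 = 0 + j4.749 Ω
  Z3: Z = R = 516 Ω
Step 3 — With the output port shorted to ground, the output series arm Z2 runs from the junction to ground; the shunt arm Z3 also runs from the junction to ground. They appear in parallel: Z3 || Z2 = 0.0437 + j4.749 Ω.
Step 4 — Series with input arm Z1: Z_in = Z1 + (Z3 || Z2) = 0.0437 - j925.7 Ω = 925.7∠-90.0° Ω.
Step 5 — Source phasor: V = 102∠163.5° V = -97.8 + j28.97 V.
Step 6 — Current: I = V / Z = -0.0313 - j0.1056 A = 0.1102∠-106.5° A.
Step 7 — Complex power: S = V·I* = 0.0005306 - j11.24 VA.
Step 8 — Real power: P = Re(S) = 0.0005306 W.
Step 9 — Reactive power: Q = Im(S) = -11.24 VAR.
Step 10 — Apparent power: |S| = 11.24 VA.
Step 11 — Power factor: PF = P/|S| = 4.721e-05 (leading).

(a) P = 0.0005306 W  (b) Q = -11.24 VAR  (c) S = 11.24 VA  (d) PF = 4.721e-05 (leading)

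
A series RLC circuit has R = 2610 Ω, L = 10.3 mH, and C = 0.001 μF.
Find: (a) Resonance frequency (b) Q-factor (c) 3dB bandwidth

Step 1 — Resonance: ω₀ = 1/√(LC) = 1/√(0.0103·1e-09) = 3.116e+05 rad/s.
Step 2 — f₀ = ω₀/(2π) = 4.959e+04 Hz.
Step 3 — Series Q: Q = ω₀L/R = 3.116e+05·0.0103/2610 = 1.23.
Step 4 — Bandwidth: Δω = ω₀/Q = 2.534e+05 rad/s; BW = Δω/(2π) = 4.033e+04 Hz.

(a) f₀ = 4.959e+04 Hz  (b) Q = 1.23  (c) BW = 4.033e+04 Hz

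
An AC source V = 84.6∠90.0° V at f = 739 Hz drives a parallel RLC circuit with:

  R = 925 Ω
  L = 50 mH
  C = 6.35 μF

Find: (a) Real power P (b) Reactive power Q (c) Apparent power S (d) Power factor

Step 1 — Angular frequency: ω = 2π·f = 2π·739 = 4643 rad/s.
Step 2 — Component impedances:
  R: Z = R = 925 Ω
  L: Z = jωL = j·4643·0.05 = 0 + j232.2 Ω
  C: Z = 1/(jωC) = -j/(ω·C) = 0 - j33.92 Ω
Step 3 — Parallel combination: 1/Z_total = 1/R + 1/L + 1/C; Z_total = 1.702 - j39.64 Ω = 39.68∠-87.5° Ω.
Step 4 — Source phasor: V = 84.6∠90.0° V = 0 + j84.6 V.
Step 5 — Current: I = V / Z = -2.13 + j0.09146 A = 2.132∠177.5° A.
Step 6 — Complex power: S = V·I* = 7.737 - j180.2 VA.
Step 7 — Real power: P = Re(S) = 7.737 W.
Step 8 — Reactive power: Q = Im(S) = -180.2 VAR.
Step 9 — Apparent power: |S| = 180.4 VA.
Step 10 — Power factor: PF = P/|S| = 0.0429 (leading).

(a) P = 7.737 W  (b) Q = -180.2 VAR  (c) S = 180.4 VA  (d) PF = 0.0429 (leading)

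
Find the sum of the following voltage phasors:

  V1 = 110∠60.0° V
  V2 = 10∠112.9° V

Step 1 — Convert each phasor to rectangular form:
  V1 = 110·(cos(60.0°) + j·sin(60.0°)) = 55 + j95.26 V
  V2 = 10·(cos(112.9°) + j·sin(112.9°)) = -3.891 + j9.212 V
Step 2 — Sum components: V_total = 51.11 + j104.5 V.
Step 3 — Convert to polar: |V_total| = 116.3 V, ∠V_total = 63.9°.

V_total = 116.3∠63.9° V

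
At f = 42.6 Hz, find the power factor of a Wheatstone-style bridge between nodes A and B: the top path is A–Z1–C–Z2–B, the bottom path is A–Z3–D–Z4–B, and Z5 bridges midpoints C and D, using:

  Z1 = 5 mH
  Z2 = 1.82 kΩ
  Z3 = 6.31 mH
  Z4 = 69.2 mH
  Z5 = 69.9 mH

Step 1 — Angular frequency: ω = 2π·f = 2π·42.6 = 267.7 rad/s.
Step 2 — Component impedances:
  Z1: Z = jωL = j·267.7·0.005 = 0 + j1.338 Ω
  Z2: Z = R = 1820 Ω
  Z3: Z = jωL = j·267.7·0.00631 = 0 + j1.689 Ω
  Z4: Z = jωL = j·267.7·0.0692 = 0 + j18.52 Ω
  Z5: Z = jωL = j·267.7·0.0699 = 0 + j18.71 Ω
Step 3 — Bridge requires nodal analysis (the Z5 bridge couples midpoints C and D, so the two paths cannot be reduced to a simple series/parallel combination). Setting node B to ground and injecting 1 A at node A, the 3-node admittance system at A, C, D solves to V_A = Z_AB = 0.2192 + j20.08 Ω = 20.08∠89.4° Ω.
Step 4 — Power factor: PF = cos(φ) = Re(Z)/|Z| = 0.2192/20.08 = 0.01092.
Step 5 — Type: Im(Z) = 20.08 ⇒ lagging (phase φ = 89.4°).

PF = 0.01092 (lagging, φ = 89.4°)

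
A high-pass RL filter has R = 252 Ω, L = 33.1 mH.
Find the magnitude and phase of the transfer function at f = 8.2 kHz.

Step 1 — Angular frequency: ω = 2π·8200 = 5.152e+04 rad/s.
Step 2 — Transfer function: H(jω) = jωL/(R + jωL).
Step 3 — Numerator jωL = j·1705; denominator R + jωL = 252 + j1705.
Step 4 — H = 0.9786 + j0.1446.
Step 5 — Magnitude: |H| = 0.9893 (-0.1 dB); phase: φ = 8.4°.

|H| = 0.9893 (-0.1 dB), φ = 8.4°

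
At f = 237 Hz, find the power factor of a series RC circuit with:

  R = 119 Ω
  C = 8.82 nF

Step 1 — Angular frequency: ω = 2π·f = 2π·237 = 1489 rad/s.
Step 2 — Component impedances:
  R: Z = R = 119 Ω
  C: Z = 1/(jωC) = -j/(ω·C) = 0 - j7.614e+04 Ω
Step 3 — Series combination: Z_total = R + C = 119 - j7.614e+04 Ω = 7.614e+04∠-89.9° Ω.
Step 4 — Power factor: PF = cos(φ) = Re(Z)/|Z| = 119/7.614e+04 = 0.001563.
Step 5 — Type: Im(Z) = -7.614e+04 ⇒ leading (phase φ = -89.9°).

PF = 0.001563 (leading, φ = -89.9°)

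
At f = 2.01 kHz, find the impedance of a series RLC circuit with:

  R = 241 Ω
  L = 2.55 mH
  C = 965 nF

Step 1 — Angular frequency: ω = 2π·f = 2π·2010 = 1.263e+04 rad/s.
Step 2 — Component impedances:
  R: Z = R = 241 Ω
  L: Z = jωL = j·1.263e+04·0.00255 = 0 + j32.2 Ω
  C: Z = 1/(jωC) = -j/(ω·C) = 0 - j82.05 Ω
Step 3 — Series combination: Z_total = R + L + C = 241 - j49.85 Ω = 246.1∠-11.7° Ω.

Z = 241 - j49.85 Ω = 246.1∠-11.7° Ω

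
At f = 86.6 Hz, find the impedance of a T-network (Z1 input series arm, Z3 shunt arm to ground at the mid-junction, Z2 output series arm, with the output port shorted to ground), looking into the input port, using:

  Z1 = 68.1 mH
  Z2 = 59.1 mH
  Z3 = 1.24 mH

Step 1 — Angular frequency: ω = 2π·f = 2π·86.6 = 544.1 rad/s.
Step 2 — Component impedances:
  Z1: Z = jωL = j·544.1·0.0681 = 0 + j37.05 Ω
  Z2: Z = jωL = j·544.1·0.0591 = 0 + j32.16 Ω
  Z3: Z = jωL = j·544.1·0.00124 = 0 + j0.6747 Ω
Step 3 — With the output port shorted to ground, the output series arm Z2 runs from the junction to ground; the shunt arm Z3 also runs from the junction to ground. They appear in parallel: Z3 || Z2 = 0 + j0.6608 Ω.
Step 4 — Series with input arm Z1: Z_in = Z1 + (Z3 || Z2) = 0 + j37.72 Ω = 37.72∠90.0° Ω.

Z = 0 + j37.72 Ω = 37.72∠90.0° Ω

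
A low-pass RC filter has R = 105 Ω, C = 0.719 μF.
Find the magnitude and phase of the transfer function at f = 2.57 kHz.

Step 1 — Angular frequency: ω = 2π·2570 = 1.615e+04 rad/s.
Step 2 — Transfer function: H(jω) = 1/(1 + jωRC).
Step 3 — Denominator: 1 + jωRC = 1 + j·1.615e+04·105·7.19e-07 = 1 + j1.219.
Step 4 — H = 0.4022 - j0.4903.
Step 5 — Magnitude: |H| = 0.6342 (-4.0 dB); phase: φ = -50.6°.

|H| = 0.6342 (-4.0 dB), φ = -50.6°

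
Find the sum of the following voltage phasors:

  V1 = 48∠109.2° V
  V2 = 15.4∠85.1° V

Step 1 — Convert each phasor to rectangular form:
  V1 = 48·(cos(109.2°) + j·sin(109.2°)) = -15.79 + j45.33 V
  V2 = 15.4·(cos(85.1°) + j·sin(85.1°)) = 1.315 + j15.34 V
Step 2 — Sum components: V_total = -14.47 + j60.67 V.
Step 3 — Convert to polar: |V_total| = 62.38 V, ∠V_total = 103.4°.

V_total = 62.38∠103.4° V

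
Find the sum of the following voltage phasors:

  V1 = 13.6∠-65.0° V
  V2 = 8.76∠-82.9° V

Step 1 — Convert each phasor to rectangular form:
  V1 = 13.6·(cos(-65.0°) + j·sin(-65.0°)) = 5.748 - j12.33 V
  V2 = 8.76·(cos(-82.9°) + j·sin(-82.9°)) = 1.083 - j8.693 V
Step 2 — Sum components: V_total = 6.83 - j21.02 V.
Step 3 — Convert to polar: |V_total| = 22.1 V, ∠V_total = -72.0°.

V_total = 22.1∠-72.0° V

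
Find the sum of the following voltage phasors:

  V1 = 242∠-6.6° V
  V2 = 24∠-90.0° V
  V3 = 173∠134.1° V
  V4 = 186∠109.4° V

Step 1 — Convert each phasor to rectangular form:
  V1 = 242·(cos(-6.6°) + j·sin(-6.6°)) = 240.4 - j27.81 V
  V2 = 24·(cos(-90.0°) + j·sin(-90.0°)) = 0 - j24 V
  V3 = 173·(cos(134.1°) + j·sin(134.1°)) = -120.4 + j124.2 V
  V4 = 186·(cos(109.4°) + j·sin(109.4°)) = -61.78 + j175.4 V
Step 2 — Sum components: V_total = 58.22 + j247.9 V.
Step 3 — Convert to polar: |V_total| = 254.6 V, ∠V_total = 76.8°.

V_total = 254.6∠76.8° V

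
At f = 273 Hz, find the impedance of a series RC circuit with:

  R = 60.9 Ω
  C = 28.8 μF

Step 1 — Angular frequency: ω = 2π·f = 2π·273 = 1715 rad/s.
Step 2 — Component impedances:
  R: Z = R = 60.9 Ω
  C: Z = 1/(jωC) = -j/(ω·C) = 0 - j20.24 Ω
Step 3 — Series combination: Z_total = R + C = 60.9 - j20.24 Ω = 64.18∠-18.4° Ω.

Z = 60.9 - j20.24 Ω = 64.18∠-18.4° Ω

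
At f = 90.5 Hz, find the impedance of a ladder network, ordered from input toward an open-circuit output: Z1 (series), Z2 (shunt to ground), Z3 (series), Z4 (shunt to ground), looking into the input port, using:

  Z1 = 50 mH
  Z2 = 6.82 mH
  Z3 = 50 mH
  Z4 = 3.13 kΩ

Step 1 — Angular frequency: ω = 2π·f = 2π·90.5 = 568.6 rad/s.
Step 2 — Component impedances:
  Z1: Z = jωL = j·568.6·0.05 = 0 + j28.43 Ω
  Z2: Z = jωL = j·568.6·0.00682 = 0 + j3.878 Ω
  Z3: Z = jωL = j·568.6·0.05 = 0 + j28.43 Ω
  Z4: Z = R = 3130 Ω
Step 3 — Ladder network (open output): work backward from the far end, alternating series and parallel combinations. Z_in = 0.004804 + j32.31 Ω = 32.31∠90.0° Ω.

Z = 0.004804 + j32.31 Ω = 32.31∠90.0° Ω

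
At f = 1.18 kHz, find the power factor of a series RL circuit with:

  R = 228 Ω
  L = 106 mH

Step 1 — Angular frequency: ω = 2π·f = 2π·1180 = 7414 rad/s.
Step 2 — Component impedances:
  R: Z = R = 228 Ω
  L: Z = jωL = j·7414·0.106 = 0 + j785.9 Ω
Step 3 — Series combination: Z_total = R + L = 228 + j785.9 Ω = 818.3∠73.8° Ω.
Step 4 — Power factor: PF = cos(φ) = Re(Z)/|Z| = 228/818.3 = 0.2786.
Step 5 — Type: Im(Z) = 785.9 ⇒ lagging (phase φ = 73.8°).

PF = 0.2786 (lagging, φ = 73.8°)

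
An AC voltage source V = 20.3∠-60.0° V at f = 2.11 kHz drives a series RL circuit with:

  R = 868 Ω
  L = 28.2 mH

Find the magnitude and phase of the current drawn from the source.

Step 1 — Angular frequency: ω = 2π·f = 2π·2110 = 1.326e+04 rad/s.
Step 2 — Component impedances:
  R: Z = R = 868 Ω
  L: Z = jωL = j·1.326e+04·0.0282 = 0 + j373.9 Ω
Step 3 — Series combination: Z_total = R + L = 868 + j373.9 Ω = 945.1∠23.3° Ω.
Step 4 — Source phasor: V = 20.3∠-60.0° V = 10.15 - j17.58 V.
Step 5 — Ohm's law: I = V / Z_total = (10.15 - j17.58) / (868 + j373.9) = 0.002505 - j0.02133 A.
Step 6 — Convert to polar: |I| = 0.02148 A, ∠I = -83.3°.

I = 0.02148∠-83.3° A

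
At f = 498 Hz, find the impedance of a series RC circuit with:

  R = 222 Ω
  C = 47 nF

Step 1 — Angular frequency: ω = 2π·f = 2π·498 = 3129 rad/s.
Step 2 — Component impedances:
  R: Z = R = 222 Ω
  C: Z = 1/(jωC) = -j/(ω·C) = 0 - j6800 Ω
Step 3 — Series combination: Z_total = R + C = 222 - j6800 Ω = 6803∠-88.1° Ω.

Z = 222 - j6800 Ω = 6803∠-88.1° Ω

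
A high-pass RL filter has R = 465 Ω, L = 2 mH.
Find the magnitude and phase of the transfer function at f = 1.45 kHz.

Step 1 — Angular frequency: ω = 2π·1450 = 9111 rad/s.
Step 2 — Transfer function: H(jω) = jωL/(R + jωL).
Step 3 — Numerator jωL = j·18.22; denominator R + jωL = 465 + j18.22.
Step 4 — H = 0.001533 + j0.03913.
Step 5 — Magnitude: |H| = 0.03916 (-28.1 dB); phase: φ = 87.8°.

|H| = 0.03916 (-28.1 dB), φ = 87.8°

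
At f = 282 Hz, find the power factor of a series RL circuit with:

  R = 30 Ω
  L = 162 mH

Step 1 — Angular frequency: ω = 2π·f = 2π·282 = 1772 rad/s.
Step 2 — Component impedances:
  R: Z = R = 30 Ω
  L: Z = jωL = j·1772·0.162 = 0 + j287 Ω
Step 3 — Series combination: Z_total = R + L = 30 + j287 Ω = 288.6∠84.0° Ω.
Step 4 — Power factor: PF = cos(φ) = Re(Z)/|Z| = 30/288.604 = 0.1039.
Step 5 — Type: Im(Z) = 287 ⇒ lagging (phase φ = 84.0°).

PF = 0.1039 (lagging, φ = 84.0°)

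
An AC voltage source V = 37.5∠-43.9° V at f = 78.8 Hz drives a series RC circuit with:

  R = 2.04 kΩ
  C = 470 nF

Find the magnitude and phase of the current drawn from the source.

Step 1 — Angular frequency: ω = 2π·f = 2π·78.8 = 495.1 rad/s.
Step 2 — Component impedances:
  R: Z = R = 2040 Ω
  C: Z = 1/(jωC) = -j/(ω·C) = 0 - j4297 Ω
Step 3 — Series combination: Z_total = R + C = 2040 - j4297 Ω = 4757∠-64.6° Ω.
Step 4 — Source phasor: V = 37.5∠-43.9° V = 27.02 - j26 V.
Step 5 — Ohm's law: I = V / Z_total = (27.02 - j26) / (2040 - j4297) = 0.007374 + j0.002787 A.
Step 6 — Convert to polar: |I| = 0.007883 A, ∠I = 20.7°.

I = 0.007883∠20.7° A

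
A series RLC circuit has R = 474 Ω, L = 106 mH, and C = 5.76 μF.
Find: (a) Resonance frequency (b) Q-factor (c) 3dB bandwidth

Step 1 — Resonance: ω₀ = 1/√(LC) = 1/√(0.106·5.76e-06) = 1280 rad/s.
Step 2 — f₀ = ω₀/(2π) = 203.7 Hz.
Step 3 — Series Q: Q = ω₀L/R = 1280·0.106/474 = 0.2862.
Step 4 — Bandwidth: Δω = ω₀/Q = 4472 rad/s; BW = Δω/(2π) = 711.7 Hz.

(a) f₀ = 203.7 Hz  (b) Q = 0.2862  (c) BW = 711.7 Hz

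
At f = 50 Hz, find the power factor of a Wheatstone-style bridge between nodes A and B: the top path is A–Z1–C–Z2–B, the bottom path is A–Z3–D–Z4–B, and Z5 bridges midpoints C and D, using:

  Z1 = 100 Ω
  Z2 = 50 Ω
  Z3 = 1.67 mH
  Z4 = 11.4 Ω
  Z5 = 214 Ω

Step 1 — Angular frequency: ω = 2π·f = 2π·50 = 314.2 rad/s.
Step 2 — Component impedances:
  Z1: Z = R = 100 Ω
  Z2: Z = R = 50 Ω
  Z3: Z = jωL = j·314.2·0.00167 = 0 + j0.5246 Ω
  Z4: Z = R = 11.4 Ω
  Z5: Z = R = 214 Ω
Step 3 — Bridge requires nodal analysis (the Z5 bridge couples midpoints C and D, so the two paths cannot be reduced to a simple series/parallel combination). Setting node B to ground and injecting 1 A at node A, the 3-node admittance system at A, C, D solves to V_A = Z_AB = 10.4 + j0.4636 Ω = 10.41∠2.6° Ω.
Step 4 — Power factor: PF = cos(φ) = Re(Z)/|Z| = 10.4/10.41 = 0.999.
Step 5 — Type: Im(Z) = 0.4636 ⇒ lagging (phase φ = 2.6°).

PF = 0.999 (lagging, φ = 2.6°)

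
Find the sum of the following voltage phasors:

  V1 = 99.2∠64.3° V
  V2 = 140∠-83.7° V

Step 1 — Convert each phasor to rectangular form:
  V1 = 99.2·(cos(64.3°) + j·sin(64.3°)) = 43.02 + j89.39 V
  V2 = 140·(cos(-83.7°) + j·sin(-83.7°)) = 15.36 - j139.2 V
Step 2 — Sum components: V_total = 58.38 - j49.77 V.
Step 3 — Convert to polar: |V_total| = 76.72 V, ∠V_total = -40.4°.

V_total = 76.72∠-40.4° V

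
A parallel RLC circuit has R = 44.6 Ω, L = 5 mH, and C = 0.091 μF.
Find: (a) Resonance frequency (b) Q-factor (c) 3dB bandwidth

Step 1 — Resonance: ω₀ = 1/√(LC) = 1/√(0.005·9.1e-08) = 4.688e+04 rad/s.
Step 2 — f₀ = ω₀/(2π) = 7461 Hz.
Step 3 — Parallel Q: Q = R/(ω₀L) = 44.6/(4.688e+04·0.005) = 0.1903.
Step 4 — Bandwidth: Δω = ω₀/Q = 2.464e+05 rad/s; BW = Δω/(2π) = 3.921e+04 Hz.

(a) f₀ = 7461 Hz  (b) Q = 0.1903  (c) BW = 3.921e+04 Hz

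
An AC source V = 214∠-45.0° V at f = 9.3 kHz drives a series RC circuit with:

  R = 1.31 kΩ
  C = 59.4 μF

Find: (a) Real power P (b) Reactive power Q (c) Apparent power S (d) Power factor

Step 1 — Angular frequency: ω = 2π·f = 2π·9300 = 5.843e+04 rad/s.
Step 2 — Component impedances:
  R: Z = R = 1310 Ω
  C: Z = 1/(jωC) = -j/(ω·C) = 0 - j0.2881 Ω
Step 3 — Series combination: Z_total = R + C = 1310 - j0.2881 Ω = 1310∠-0.0° Ω.
Step 4 — Source phasor: V = 214∠-45.0° V = 151.3 - j151.3 V.
Step 5 — Current: I = V / Z = 0.1155 - j0.1155 A = 0.1634∠-45.0° A.
Step 6 — Complex power: S = V·I* = 34.96 - j0.007688 VA.
Step 7 — Real power: P = Re(S) = 34.96 W.
Step 8 — Reactive power: Q = Im(S) = -0.007688 VAR.
Step 9 — Apparent power: |S| = 34.96 VA.
Step 10 — Power factor: PF = P/|S| = 1 (leading).

(a) P = 34.96 W  (b) Q = -0.007688 VAR  (c) S = 34.96 VA  (d) PF = 1 (leading)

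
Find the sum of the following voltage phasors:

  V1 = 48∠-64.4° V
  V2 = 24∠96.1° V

Step 1 — Convert each phasor to rectangular form:
  V1 = 48·(cos(-64.4°) + j·sin(-64.4°)) = 20.74 - j43.29 V
  V2 = 24·(cos(96.1°) + j·sin(96.1°)) = -2.55 + j23.86 V
Step 2 — Sum components: V_total = 18.19 - j19.42 V.
Step 3 — Convert to polar: |V_total| = 26.61 V, ∠V_total = -46.9°.

V_total = 26.61∠-46.9° V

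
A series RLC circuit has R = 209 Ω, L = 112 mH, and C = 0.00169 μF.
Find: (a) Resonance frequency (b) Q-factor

Step 1 — Resonance condition Im(Z)=0 gives ω₀ = 1/√(LC).
Step 2 — ω₀ = 1/√(0.112·1.69e-09) = 7.269e+04 rad/s.
Step 3 — f₀ = ω₀/(2π) = 1.157e+04 Hz.
Step 4 — Series Q: Q = ω₀L/R = 7.269e+04·0.112/209 = 38.95.

(a) f₀ = 1.157e+04 Hz  (b) Q = 38.95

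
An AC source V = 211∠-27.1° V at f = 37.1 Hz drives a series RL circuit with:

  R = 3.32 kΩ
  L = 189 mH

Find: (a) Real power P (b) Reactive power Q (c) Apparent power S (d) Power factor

Step 1 — Angular frequency: ω = 2π·f = 2π·37.1 = 233.1 rad/s.
Step 2 — Component impedances:
  R: Z = R = 3320 Ω
  L: Z = jωL = j·233.1·0.189 = 0 + j44.06 Ω
Step 3 — Series combination: Z_total = R + L = 3320 + j44.06 Ω = 3320∠0.8° Ω.
Step 4 — Source phasor: V = 211∠-27.1° V = 187.8 - j96.12 V.
Step 5 — Current: I = V / Z = 0.05618 - j0.0297 A = 0.06355∠-27.9° A.
Step 6 — Complex power: S = V·I* = 13.41 + j0.1779 VA.
Step 7 — Real power: P = Re(S) = 13.41 W.
Step 8 — Reactive power: Q = Im(S) = 0.1779 VAR.
Step 9 — Apparent power: |S| = 13.41 VA.
Step 10 — Power factor: PF = P/|S| = 0.9999 (lagging).

(a) P = 13.41 W  (b) Q = 0.1779 VAR  (c) S = 13.41 VA  (d) PF = 0.9999 (lagging)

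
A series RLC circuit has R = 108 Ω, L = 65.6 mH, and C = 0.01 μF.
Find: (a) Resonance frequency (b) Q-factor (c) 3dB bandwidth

Step 1 — Resonance: ω₀ = 1/√(LC) = 1/√(0.0656·1e-08) = 3.904e+04 rad/s.
Step 2 — f₀ = ω₀/(2π) = 6214 Hz.
Step 3 — Series Q: Q = ω₀L/R = 3.904e+04·0.0656/108 = 23.72.
Step 4 — Bandwidth: Δω = ω₀/Q = 1646 rad/s; BW = Δω/(2π) = 262 Hz.

(a) f₀ = 6214 Hz  (b) Q = 23.72  (c) BW = 262 Hz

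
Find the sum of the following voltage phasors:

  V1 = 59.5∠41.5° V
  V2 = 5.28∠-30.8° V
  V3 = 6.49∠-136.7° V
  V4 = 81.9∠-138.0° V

Step 1 — Convert each phasor to rectangular form:
  V1 = 59.5·(cos(41.5°) + j·sin(41.5°)) = 44.56 + j39.43 V
  V2 = 5.28·(cos(-30.8°) + j·sin(-30.8°)) = 4.535 - j2.704 V
  V3 = 6.49·(cos(-136.7°) + j·sin(-136.7°)) = -4.723 - j4.451 V
  V4 = 81.9·(cos(-138.0°) + j·sin(-138.0°)) = -60.86 - j54.8 V
Step 2 — Sum components: V_total = -16.49 - j22.53 V.
Step 3 — Convert to polar: |V_total| = 27.92 V, ∠V_total = -126.2°.

V_total = 27.92∠-126.2° V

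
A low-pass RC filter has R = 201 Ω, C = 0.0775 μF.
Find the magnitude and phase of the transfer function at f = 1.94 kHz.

Step 1 — Angular frequency: ω = 2π·1940 = 1.219e+04 rad/s.
Step 2 — Transfer function: H(jω) = 1/(1 + jωRC).
Step 3 — Denominator: 1 + jωRC = 1 + j·1.219e+04·201·7.75e-08 = 1 + j0.1899.
Step 4 — H = 0.9652 - j0.1833.
Step 5 — Magnitude: |H| = 0.9824 (-0.2 dB); phase: φ = -10.8°.

|H| = 0.9824 (-0.2 dB), φ = -10.8°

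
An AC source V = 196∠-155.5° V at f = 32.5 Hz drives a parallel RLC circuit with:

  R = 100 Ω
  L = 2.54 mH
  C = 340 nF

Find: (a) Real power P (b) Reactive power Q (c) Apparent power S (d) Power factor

Step 1 — Angular frequency: ω = 2π·f = 2π·32.5 = 204.2 rad/s.
Step 2 — Component impedances:
  R: Z = R = 100 Ω
  L: Z = jωL = j·204.2·0.00254 = 0 + j0.5187 Ω
  C: Z = 1/(jωC) = -j/(ω·C) = 0 - j1.44e+04 Ω
Step 3 — Parallel combination: 1/Z_total = 1/R + 1/L + 1/C; Z_total = 0.00269 + j0.5187 Ω = 0.5187∠89.7° Ω.
Step 4 — Source phasor: V = 196∠-155.5° V = -178.4 - j81.28 V.
Step 5 — Current: I = V / Z = -158.5 + j343 A = 377.9∠114.8° A.
Step 6 — Complex power: S = V·I* = 384.2 + j7.406e+04 VA.
Step 7 — Real power: P = Re(S) = 384.2 W.
Step 8 — Reactive power: Q = Im(S) = 7.406e+04 VAR.
Step 9 — Apparent power: |S| = 7.406e+04 VA.
Step 10 — Power factor: PF = P/|S| = 0.005187 (lagging).

(a) P = 384.2 W  (b) Q = 7.406e+04 VAR  (c) S = 7.406e+04 VA  (d) PF = 0.005187 (lagging)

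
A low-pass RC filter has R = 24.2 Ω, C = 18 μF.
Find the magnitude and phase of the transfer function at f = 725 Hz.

Step 1 — Angular frequency: ω = 2π·725 = 4555 rad/s.
Step 2 — Transfer function: H(jω) = 1/(1 + jωRC).
Step 3 — Denominator: 1 + jωRC = 1 + j·4555·24.2·1.8e-05 = 1 + j1.984.
Step 4 — H = 0.2025 - j0.4019.
Step 5 — Magnitude: |H| = 0.45 (-6.9 dB); phase: φ = -63.3°.

|H| = 0.45 (-6.9 dB), φ = -63.3°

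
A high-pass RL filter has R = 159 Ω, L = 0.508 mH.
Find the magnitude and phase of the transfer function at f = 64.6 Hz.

Step 1 — Angular frequency: ω = 2π·64.6 = 405.9 rad/s.
Step 2 — Transfer function: H(jω) = jωL/(R + jωL).
Step 3 — Numerator jωL = j·0.2062; denominator R + jωL = 159 + j0.2062.
Step 4 — H = 1.682e-06 + j0.001297.
Step 5 — Magnitude: |H| = 0.001297 (-57.7 dB); phase: φ = 89.9°.

|H| = 0.001297 (-57.7 dB), φ = 89.9°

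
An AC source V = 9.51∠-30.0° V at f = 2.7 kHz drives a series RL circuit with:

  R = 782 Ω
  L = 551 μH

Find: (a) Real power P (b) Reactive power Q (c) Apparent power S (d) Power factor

Step 1 — Angular frequency: ω = 2π·f = 2π·2700 = 1.696e+04 rad/s.
Step 2 — Component impedances:
  R: Z = R = 782 Ω
  L: Z = jωL = j·1.696e+04·0.000551 = 0 + j9.347 Ω
Step 3 — Series combination: Z_total = R + L = 782 + j9.347 Ω = 782.1∠0.7° Ω.
Step 4 — Source phasor: V = 9.51∠-30.0° V = 8.236 - j4.755 V.
Step 5 — Current: I = V / Z = 0.01046 - j0.006206 A = 0.01216∠-30.7° A.
Step 6 — Complex power: S = V·I* = 0.1156 + j0.001382 VA.
Step 7 — Real power: P = Re(S) = 0.1156 W.
Step 8 — Reactive power: Q = Im(S) = 0.001382 VAR.
Step 9 — Apparent power: |S| = 0.1156 VA.
Step 10 — Power factor: PF = P/|S| = 0.9999 (lagging).

(a) P = 0.1156 W  (b) Q = 0.001382 VAR  (c) S = 0.1156 VA  (d) PF = 0.9999 (lagging)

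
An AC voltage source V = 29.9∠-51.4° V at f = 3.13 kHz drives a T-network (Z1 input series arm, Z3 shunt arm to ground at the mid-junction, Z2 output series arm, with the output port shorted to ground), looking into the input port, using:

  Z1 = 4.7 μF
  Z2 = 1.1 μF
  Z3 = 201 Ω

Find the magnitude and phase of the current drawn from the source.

Step 1 — Angular frequency: ω = 2π·f = 2π·3130 = 1.967e+04 rad/s.
Step 2 — Component impedances:
  Z1: Z = 1/(jωC) = -j/(ω·C) = 0 - j10.82 Ω
  Z2: Z = 1/(jωC) = -j/(ω·C) = 0 - j46.23 Ω
  Z3: Z = R = 201 Ω
Step 3 — With the output port shorted to ground, the output series arm Z2 runs from the junction to ground; the shunt arm Z3 also runs from the junction to ground. They appear in parallel: Z3 || Z2 = 10.1 - j43.9 Ω.
Step 4 — Series with input arm Z1: Z_in = Z1 + (Z3 || Z2) = 10.1 - j54.72 Ω = 55.65∠-79.5° Ω.
Step 5 — Source phasor: V = 29.9∠-51.4° V = 18.65 - j23.37 V.
Step 6 — Ohm's law: I = V / Z_total = (18.65 - j23.37) / (10.1 - j54.72) = 0.4738 + j0.2535 A.
Step 7 — Convert to polar: |I| = 0.5373 A, ∠I = 28.1°.

I = 0.5373∠28.1° A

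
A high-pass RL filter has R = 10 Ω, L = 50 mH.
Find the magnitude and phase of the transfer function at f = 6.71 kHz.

Step 1 — Angular frequency: ω = 2π·6710 = 4.216e+04 rad/s.
Step 2 — Transfer function: H(jω) = jωL/(R + jωL).
Step 3 — Numerator jωL = j·2108; denominator R + jωL = 10 + j2108.
Step 4 — H = 1 + j0.004744.
Step 5 — Magnitude: |H| = 1 (-0.0 dB); phase: φ = 0.3°.

|H| = 1 (-0.0 dB), φ = 0.3°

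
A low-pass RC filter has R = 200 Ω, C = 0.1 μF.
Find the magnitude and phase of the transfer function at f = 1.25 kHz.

Step 1 — Angular frequency: ω = 2π·1250 = 7854 rad/s.
Step 2 — Transfer function: H(jω) = 1/(1 + jωRC).
Step 3 — Denominator: 1 + jωRC = 1 + j·7854·200·1e-07 = 1 + j0.1571.
Step 4 — H = 0.9759 - j0.1533.
Step 5 — Magnitude: |H| = 0.9879 (-0.1 dB); phase: φ = -8.9°.

|H| = 0.9879 (-0.1 dB), φ = -8.9°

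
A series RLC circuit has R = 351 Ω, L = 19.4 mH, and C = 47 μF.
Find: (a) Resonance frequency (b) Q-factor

Step 1 — Resonance condition Im(Z)=0 gives ω₀ = 1/√(LC).
Step 2 — ω₀ = 1/√(0.0194·4.7e-05) = 1047 rad/s.
Step 3 — f₀ = ω₀/(2π) = 166.7 Hz.
Step 4 — Series Q: Q = ω₀L/R = 1047·0.0194/351 = 0.05788.

(a) f₀ = 166.7 Hz  (b) Q = 0.05788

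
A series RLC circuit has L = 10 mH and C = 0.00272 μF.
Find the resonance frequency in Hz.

Step 1 — Resonance condition Im(Z)=0 gives ω₀ = 1/√(LC).
Step 2 — ω₀ = 1/√(0.01·2.72e-09) = 1.917e+05 rad/s.
Step 3 — f₀ = ω₀/(2π) = 3.052e+04 Hz.

f₀ = 3.052e+04 Hz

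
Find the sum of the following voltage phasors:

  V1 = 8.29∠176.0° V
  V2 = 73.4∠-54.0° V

Step 1 — Convert each phasor to rectangular form:
  V1 = 8.29·(cos(176.0°) + j·sin(176.0°)) = -8.27 + j0.5783 V
  V2 = 73.4·(cos(-54.0°) + j·sin(-54.0°)) = 43.14 - j59.38 V
Step 2 — Sum components: V_total = 34.87 - j58.8 V.
Step 3 — Convert to polar: |V_total| = 68.37 V, ∠V_total = -59.3°.

V_total = 68.37∠-59.3° V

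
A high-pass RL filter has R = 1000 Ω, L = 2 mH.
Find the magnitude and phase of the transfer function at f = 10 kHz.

Step 1 — Angular frequency: ω = 2π·1e+04 = 6.283e+04 rad/s.
Step 2 — Transfer function: H(jω) = jωL/(R + jωL).
Step 3 — Numerator jωL = j·125.7; denominator R + jωL = 1000 + j125.7.
Step 4 — H = 0.01555 + j0.1237.
Step 5 — Magnitude: |H| = 0.1247 (-18.1 dB); phase: φ = 82.8°.

|H| = 0.1247 (-18.1 dB), φ = 82.8°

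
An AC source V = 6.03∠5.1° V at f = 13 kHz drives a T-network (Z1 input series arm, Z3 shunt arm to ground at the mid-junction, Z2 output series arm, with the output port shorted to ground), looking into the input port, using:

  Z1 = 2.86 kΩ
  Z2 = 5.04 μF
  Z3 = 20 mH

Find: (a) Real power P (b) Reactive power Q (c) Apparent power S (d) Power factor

Step 1 — Angular frequency: ω = 2π·f = 2π·1.3e+04 = 8.168e+04 rad/s.
Step 2 — Component impedances:
  Z1: Z = R = 2860 Ω
  Z2: Z = 1/(jωC) = -j/(ω·C) = 0 - j2.429 Ω
  Z3: Z = jωL = j·8.168e+04·0.02 = 0 + j1634 Ω
Step 3 — With the output port shorted to ground, the output series arm Z2 runs from the junction to ground; the shunt arm Z3 also runs from the junction to ground. They appear in parallel: Z3 || Z2 = 0 - j2.433 Ω.
Step 4 — Series with input arm Z1: Z_in = Z1 + (Z3 || Z2) = 2860 - j2.433 Ω = 2860∠-0.0° Ω.
Step 5 — Source phasor: V = 6.03∠5.1° V = 6.006 + j0.536 V.
Step 6 — Current: I = V / Z = 0.0021 + j0.0001892 A = 0.002108∠5.1° A.
Step 7 — Complex power: S = V·I* = 0.01271 - j1.081e-05 VA.
Step 8 — Real power: P = Re(S) = 0.01271 W.
Step 9 — Reactive power: Q = Im(S) = -1.081e-05 VAR.
Step 10 — Apparent power: |S| = 0.01271 VA.
Step 11 — Power factor: PF = P/|S| = 1 (leading).

(a) P = 0.01271 W  (b) Q = -1.081e-05 VAR  (c) S = 0.01271 VA  (d) PF = 1 (leading)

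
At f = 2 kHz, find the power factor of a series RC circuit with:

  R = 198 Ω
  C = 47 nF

Step 1 — Angular frequency: ω = 2π·f = 2π·2000 = 1.257e+04 rad/s.
Step 2 — Component impedances:
  R: Z = R = 198 Ω
  C: Z = 1/(jωC) = -j/(ω·C) = 0 - j1693 Ω
Step 3 — Series combination: Z_total = R + C = 198 - j1693 Ω = 1705∠-83.3° Ω.
Step 4 — Power factor: PF = cos(φ) = Re(Z)/|Z| = 198/1704.68 = 0.1162.
Step 5 — Type: Im(Z) = -1693 ⇒ leading (phase φ = -83.3°).

PF = 0.1162 (leading, φ = -83.3°)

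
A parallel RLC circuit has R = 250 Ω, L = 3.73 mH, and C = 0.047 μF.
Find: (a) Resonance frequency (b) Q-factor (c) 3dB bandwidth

Step 1 — Resonance: ω₀ = 1/√(LC) = 1/√(0.00373·4.7e-08) = 7.553e+04 rad/s.
Step 2 — f₀ = ω₀/(2π) = 1.202e+04 Hz.
Step 3 — Parallel Q: Q = R/(ω₀L) = 250/(7.553e+04·0.00373) = 0.8874.
Step 4 — Bandwidth: Δω = ω₀/Q = 8.511e+04 rad/s; BW = Δω/(2π) = 1.355e+04 Hz.

(a) f₀ = 1.202e+04 Hz  (b) Q = 0.8874  (c) BW = 1.355e+04 Hz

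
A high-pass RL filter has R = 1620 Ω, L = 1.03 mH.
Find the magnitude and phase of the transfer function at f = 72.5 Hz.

Step 1 — Angular frequency: ω = 2π·72.5 = 455.5 rad/s.
Step 2 — Transfer function: H(jω) = jωL/(R + jωL).
Step 3 — Numerator jωL = j·0.4692; denominator R + jωL = 1620 + j0.4692.
Step 4 — H = 8.388e-08 + j0.0002896.
Step 5 — Magnitude: |H| = 0.0002896 (-70.8 dB); phase: φ = 90.0°.

|H| = 0.0002896 (-70.8 dB), φ = 90.0°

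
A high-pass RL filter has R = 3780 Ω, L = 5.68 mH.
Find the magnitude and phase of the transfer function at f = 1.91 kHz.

Step 1 — Angular frequency: ω = 2π·1910 = 1.2e+04 rad/s.
Step 2 — Transfer function: H(jω) = jωL/(R + jωL).
Step 3 — Numerator jωL = j·68.17; denominator R + jωL = 3780 + j68.17.
Step 4 — H = 0.0003251 + j0.01803.
Step 5 — Magnitude: |H| = 0.01803 (-34.9 dB); phase: φ = 89.0°.

|H| = 0.01803 (-34.9 dB), φ = 89.0°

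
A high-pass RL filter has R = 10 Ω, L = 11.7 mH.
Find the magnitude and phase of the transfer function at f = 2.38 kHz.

Step 1 — Angular frequency: ω = 2π·2380 = 1.495e+04 rad/s.
Step 2 — Transfer function: H(jω) = jωL/(R + jωL).
Step 3 — Numerator jωL = j·175; denominator R + jωL = 10 + j175.
Step 4 — H = 0.9967 + j0.05697.
Step 5 — Magnitude: |H| = 0.9984 (-0.0 dB); phase: φ = 3.3°.

|H| = 0.9984 (-0.0 dB), φ = 3.3°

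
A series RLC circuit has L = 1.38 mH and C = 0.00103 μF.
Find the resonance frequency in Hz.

Step 1 — Resonance condition Im(Z)=0 gives ω₀ = 1/√(LC).
Step 2 — ω₀ = 1/√(0.00138·1.03e-09) = 8.388e+05 rad/s.
Step 3 — f₀ = ω₀/(2π) = 1.335e+05 Hz.

f₀ = 1.335e+05 Hz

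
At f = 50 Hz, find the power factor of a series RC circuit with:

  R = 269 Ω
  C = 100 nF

Step 1 — Angular frequency: ω = 2π·f = 2π·50 = 314.2 rad/s.
Step 2 — Component impedances:
  R: Z = R = 269 Ω
  C: Z = 1/(jωC) = -j/(ω·C) = 0 - j3.183e+04 Ω
Step 3 — Series combination: Z_total = R + C = 269 - j3.183e+04 Ω = 3.183e+04∠-89.5° Ω.
Step 4 — Power factor: PF = cos(φ) = Re(Z)/|Z| = 269/3.183e+04 = 0.008451.
Step 5 — Type: Im(Z) = -3.183e+04 ⇒ leading (phase φ = -89.5°).

PF = 0.008451 (leading, φ = -89.5°)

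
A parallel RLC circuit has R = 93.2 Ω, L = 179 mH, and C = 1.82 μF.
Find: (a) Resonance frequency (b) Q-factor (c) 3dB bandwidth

Step 1 — Resonance: ω₀ = 1/√(LC) = 1/√(0.179·1.82e-06) = 1752 rad/s.
Step 2 — f₀ = ω₀/(2π) = 278.8 Hz.
Step 3 — Parallel Q: Q = R/(ω₀L) = 93.2/(1752·0.179) = 0.2972.
Step 4 — Bandwidth: Δω = ω₀/Q = 5895 rad/s; BW = Δω/(2π) = 938.3 Hz.

(a) f₀ = 278.8 Hz  (b) Q = 0.2972  (c) BW = 938.3 Hz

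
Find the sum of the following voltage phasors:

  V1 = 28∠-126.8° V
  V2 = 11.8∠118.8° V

Step 1 — Convert each phasor to rectangular form:
  V1 = 28·(cos(-126.8°) + j·sin(-126.8°)) = -16.77 - j22.42 V
  V2 = 11.8·(cos(118.8°) + j·sin(118.8°)) = -5.685 + j10.34 V
Step 2 — Sum components: V_total = -22.46 - j12.08 V.
Step 3 — Convert to polar: |V_total| = 25.5 V, ∠V_total = -151.7°.

V_total = 25.5∠-151.7° V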